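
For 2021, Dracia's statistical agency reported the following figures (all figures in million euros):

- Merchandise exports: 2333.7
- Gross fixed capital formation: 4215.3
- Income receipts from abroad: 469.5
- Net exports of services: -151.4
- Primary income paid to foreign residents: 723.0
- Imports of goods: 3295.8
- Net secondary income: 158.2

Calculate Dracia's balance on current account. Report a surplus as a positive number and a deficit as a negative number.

Goods balance = 2333.7 - 3295.8 = -962.1
Services balance = -151.4
Trade balance (goods + services) = -962.1 + (-151.4) = -1113.5
Net primary income = 469.5 - 723.0 = -253.5
Net secondary income = 158.2
Current account = -1113.5 + (-253.5) + 158.2 = -1208.8

-1208.8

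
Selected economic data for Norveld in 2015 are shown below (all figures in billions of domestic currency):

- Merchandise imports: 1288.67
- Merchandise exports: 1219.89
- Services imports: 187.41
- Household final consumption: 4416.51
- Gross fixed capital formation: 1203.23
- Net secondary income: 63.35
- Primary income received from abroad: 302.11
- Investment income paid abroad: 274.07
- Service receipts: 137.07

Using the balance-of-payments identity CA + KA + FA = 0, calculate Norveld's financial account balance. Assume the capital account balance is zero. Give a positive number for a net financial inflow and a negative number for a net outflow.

Goods balance = 1219.89 - 1288.67 = -68.78
Services balance = 137.07 - 187.41 = -50.34
Trade balance (goods + services) = -68.78 + (-50.34) = -119.12
Net primary income = 302.11 - 274.07 = 28.04
Net secondary income = 63.35
Current account = -119.12 + 28.04 + 63.35 = -27.73
Financial account = -(-27.73) = 27.73

27.73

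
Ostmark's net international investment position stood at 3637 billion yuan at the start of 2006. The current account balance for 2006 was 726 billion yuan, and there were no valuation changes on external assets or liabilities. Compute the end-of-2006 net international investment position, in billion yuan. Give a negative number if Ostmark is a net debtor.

4363

With no valuation effects, change in NIIP = current account = 726
End-of-year NIIP = 3637 + 726 = 4363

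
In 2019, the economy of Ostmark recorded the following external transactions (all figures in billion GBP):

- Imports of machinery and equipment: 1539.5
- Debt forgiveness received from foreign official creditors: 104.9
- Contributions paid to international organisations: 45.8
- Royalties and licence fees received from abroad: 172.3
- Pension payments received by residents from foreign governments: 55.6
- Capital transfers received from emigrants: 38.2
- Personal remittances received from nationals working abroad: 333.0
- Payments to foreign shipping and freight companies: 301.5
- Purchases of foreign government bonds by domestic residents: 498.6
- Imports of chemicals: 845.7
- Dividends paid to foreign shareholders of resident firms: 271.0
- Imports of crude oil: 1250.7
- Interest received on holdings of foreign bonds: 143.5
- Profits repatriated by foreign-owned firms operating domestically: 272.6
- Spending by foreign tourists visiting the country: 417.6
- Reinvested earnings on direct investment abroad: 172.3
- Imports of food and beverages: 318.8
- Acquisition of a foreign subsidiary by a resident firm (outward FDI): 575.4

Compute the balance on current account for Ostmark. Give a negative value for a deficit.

-3551.3

Goods: -1250.7 - 318.8 - 845.7 - 1539.5 = -3954.7
Services: 417.6 + 172.3 - 301.5 = 288.4
Primary income: -271.0 + 143.5 - 272.6 + 172.3 = -227.8
Secondary income: 55.6 - 45.8 + 333.0 = 342.8
Current account = (-3954.7) + 288.4 + (-227.8) + 342.8 = -3551.3
(Excluded from the current account — capital account: debt forgiveness received from foreign official creditors 104.9, capital transfers received from emigrants 38.2; financial account: purchases of foreign government bonds by domestic residents 498.6, acquisition of a foreign subsidiary by a resident firm (outward FDI) 575.4.)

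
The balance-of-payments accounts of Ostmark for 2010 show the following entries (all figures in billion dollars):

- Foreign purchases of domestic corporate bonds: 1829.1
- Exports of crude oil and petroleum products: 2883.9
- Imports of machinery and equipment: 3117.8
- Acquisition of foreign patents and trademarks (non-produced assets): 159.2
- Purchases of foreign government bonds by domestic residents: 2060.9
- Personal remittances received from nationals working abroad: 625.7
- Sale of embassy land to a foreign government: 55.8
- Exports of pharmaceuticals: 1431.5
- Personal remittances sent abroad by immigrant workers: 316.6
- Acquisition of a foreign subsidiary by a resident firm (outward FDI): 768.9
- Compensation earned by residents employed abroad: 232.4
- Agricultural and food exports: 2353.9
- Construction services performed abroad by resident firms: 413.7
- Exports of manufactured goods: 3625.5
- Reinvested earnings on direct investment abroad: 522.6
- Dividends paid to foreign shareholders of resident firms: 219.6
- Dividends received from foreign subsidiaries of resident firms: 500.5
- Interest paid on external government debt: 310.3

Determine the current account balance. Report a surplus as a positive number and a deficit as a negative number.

Goods: 3625.5 + 2353.9 + 2883.9 + 1431.5 - 3117.8 = 7177.0
Services: 413.7
Primary income: -310.3 + 500.5 + 522.6 + 232.4 - 219.6 = 725.6
Secondary income: -316.6 + 625.7 = 309.1
Current account = 7177.0 + 413.7 + 725.6 + 309.1 = 8625.4
(Excluded from the current account — financial account: foreign purchases of domestic corporate bonds 1829.1, purchases of foreign government bonds by domestic residents 2060.9, acquisition of a foreign subsidiary by a resident firm (outward FDI) 768.9; capital account: acquisition of foreign patents and trademarks (non-produced assets) 159.2, sale of embassy land to a foreign government 55.8.)

8625.4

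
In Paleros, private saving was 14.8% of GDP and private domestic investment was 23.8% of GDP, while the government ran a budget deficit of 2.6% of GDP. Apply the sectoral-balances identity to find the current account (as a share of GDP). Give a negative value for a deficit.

By the sectoral-balances identity, CA = (S_private - I) + (T - G).
Private balance = 14.8 - 23.8 = -9.0
Government balance (T - G) = -2.6
CA = -9.0 + (-2.6) = -11.6

-11.6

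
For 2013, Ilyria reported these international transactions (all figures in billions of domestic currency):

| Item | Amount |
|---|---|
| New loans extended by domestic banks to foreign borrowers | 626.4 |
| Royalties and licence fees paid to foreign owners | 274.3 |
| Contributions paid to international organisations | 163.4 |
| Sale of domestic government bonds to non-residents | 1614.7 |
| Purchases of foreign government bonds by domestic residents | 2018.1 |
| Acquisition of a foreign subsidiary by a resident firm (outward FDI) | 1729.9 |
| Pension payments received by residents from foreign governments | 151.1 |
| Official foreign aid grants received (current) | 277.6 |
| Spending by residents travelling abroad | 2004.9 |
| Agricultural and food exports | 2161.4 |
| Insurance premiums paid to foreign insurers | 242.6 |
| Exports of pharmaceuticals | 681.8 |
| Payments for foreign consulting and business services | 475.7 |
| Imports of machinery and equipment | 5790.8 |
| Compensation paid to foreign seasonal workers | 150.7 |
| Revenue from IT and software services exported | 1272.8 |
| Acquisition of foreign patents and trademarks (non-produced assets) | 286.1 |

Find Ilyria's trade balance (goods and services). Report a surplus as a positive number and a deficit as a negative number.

Goods: 681.8 + 2161.4 - 5790.8 = -2947.6
Services: -274.3 - 475.7 - 242.6 + 1272.8 - 2004.9 = -1724.7
Trade balance = -2947.6 + (-1724.7) = -4672.3
(Excluded from the trade balance — financial account: new loans extended by domestic banks to foreign borrowers 626.4, sale of domestic government bonds to non-residents 1614.7, purchases of foreign government bonds by domestic residents 2018.1, acquisition of a foreign subsidiary by a resident firm (outward FDI) 1729.9; secondary income: contributions paid to international organisations 163.4, pension payments received by residents from foreign governments 151.1, official foreign aid grants received (current) 277.6; primary income: compensation paid to foreign seasonal workers 150.7; capital account: acquisition of foreign patents and trademarks (non-produced assets) 286.1.)

-4672.3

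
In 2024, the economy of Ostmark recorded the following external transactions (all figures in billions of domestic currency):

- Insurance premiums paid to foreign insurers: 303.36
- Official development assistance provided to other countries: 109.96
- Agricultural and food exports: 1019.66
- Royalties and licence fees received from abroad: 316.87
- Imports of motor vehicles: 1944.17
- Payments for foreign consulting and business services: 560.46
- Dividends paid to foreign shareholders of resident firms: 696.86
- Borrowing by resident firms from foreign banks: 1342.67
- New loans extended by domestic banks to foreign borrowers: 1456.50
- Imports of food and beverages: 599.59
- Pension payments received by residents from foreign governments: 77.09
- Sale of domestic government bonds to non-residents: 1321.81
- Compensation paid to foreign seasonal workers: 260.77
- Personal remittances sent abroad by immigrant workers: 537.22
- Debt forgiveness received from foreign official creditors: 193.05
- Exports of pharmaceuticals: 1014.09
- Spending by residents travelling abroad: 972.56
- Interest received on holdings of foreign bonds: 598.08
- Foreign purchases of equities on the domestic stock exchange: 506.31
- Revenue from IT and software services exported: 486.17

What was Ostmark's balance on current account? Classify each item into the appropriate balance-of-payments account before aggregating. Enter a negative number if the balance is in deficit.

-2472.99

Goods: -1944.17 - 599.59 + 1014.09 + 1019.66 = -510.01
Services: -972.56 + 316.87 - 303.36 + 486.17 - 560.46 = -1033.34
Primary income: -260.77 - 696.86 + 598.08 = -359.55
Secondary income: -109.96 - 537.22 + 77.09 = -570.09
Current account = (-510.01) + (-1033.34) + (-359.55) + (-570.09) = -2472.99
(Excluded from the current account — financial account: borrowing by resident firms from foreign banks 1342.67, new loans extended by domestic banks to foreign borrowers 1456.50, sale of domestic government bonds to non-residents 1321.81, foreign purchases of equities on the domestic stock exchange 506.31; capital account: debt forgiveness received from foreign official creditors 193.05.)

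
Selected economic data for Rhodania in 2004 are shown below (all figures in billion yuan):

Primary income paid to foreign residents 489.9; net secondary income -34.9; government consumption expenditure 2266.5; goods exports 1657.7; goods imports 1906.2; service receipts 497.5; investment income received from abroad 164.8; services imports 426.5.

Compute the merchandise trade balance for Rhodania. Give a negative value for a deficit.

-248.5

Goods balance = 1657.7 - 1906.2 = -248.5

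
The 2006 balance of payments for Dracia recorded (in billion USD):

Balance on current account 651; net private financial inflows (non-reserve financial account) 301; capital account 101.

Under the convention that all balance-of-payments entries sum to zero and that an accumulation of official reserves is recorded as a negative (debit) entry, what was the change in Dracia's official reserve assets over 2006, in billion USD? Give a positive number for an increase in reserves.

Official reserve transactions balance = -(651 + 101 + 301) = -1053
An accumulation of reserves is recorded as a debit (negative entry), so the change in the stock of reserves is the negative of that balance.
Change in official reserves = -(-1053) = 1053

1053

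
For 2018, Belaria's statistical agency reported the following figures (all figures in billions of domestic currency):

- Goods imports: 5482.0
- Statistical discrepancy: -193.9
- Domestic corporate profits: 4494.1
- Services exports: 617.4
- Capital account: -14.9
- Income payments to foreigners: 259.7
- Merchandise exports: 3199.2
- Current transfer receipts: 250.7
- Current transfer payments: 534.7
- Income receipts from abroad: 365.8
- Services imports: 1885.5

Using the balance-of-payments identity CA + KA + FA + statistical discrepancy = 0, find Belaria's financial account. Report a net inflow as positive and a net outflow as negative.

3937.6

Goods balance = 3199.2 - 5482.0 = -2282.8
Services balance = 617.4 - 1885.5 = -1268.1
Trade balance (goods + services) = -2282.8 + (-1268.1) = -3550.9
Net primary income = 365.8 - 259.7 = 106.1
Net secondary income = 250.7 - 534.7 = -284.0
Current account = -3550.9 + 106.1 + (-284.0) = -3728.8
Financial account = -(-3728.8 + (-14.9) + (-193.9)) = 3937.6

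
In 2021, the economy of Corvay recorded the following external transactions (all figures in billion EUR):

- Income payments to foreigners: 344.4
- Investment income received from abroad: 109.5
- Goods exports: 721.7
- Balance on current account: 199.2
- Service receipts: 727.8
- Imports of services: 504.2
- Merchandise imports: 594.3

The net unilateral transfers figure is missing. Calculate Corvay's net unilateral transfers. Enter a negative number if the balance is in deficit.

83.1

Current account = goods balance + services balance + net primary income + net secondary income
Sum of the known components = 116.1
Net unilateral transfers = CA - (known components) = 199.2 - 116.1 = 83.1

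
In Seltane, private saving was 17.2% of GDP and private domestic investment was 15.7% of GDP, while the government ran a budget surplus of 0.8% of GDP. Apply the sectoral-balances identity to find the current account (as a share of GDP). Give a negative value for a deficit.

By the sectoral-balances identity, CA = (S_private - I) + (T - G).
Private balance = 17.2 - 15.7 = 1.5
Government balance (T - G) = 0.8
CA = 1.5 + 0.8 = 2.3

2.3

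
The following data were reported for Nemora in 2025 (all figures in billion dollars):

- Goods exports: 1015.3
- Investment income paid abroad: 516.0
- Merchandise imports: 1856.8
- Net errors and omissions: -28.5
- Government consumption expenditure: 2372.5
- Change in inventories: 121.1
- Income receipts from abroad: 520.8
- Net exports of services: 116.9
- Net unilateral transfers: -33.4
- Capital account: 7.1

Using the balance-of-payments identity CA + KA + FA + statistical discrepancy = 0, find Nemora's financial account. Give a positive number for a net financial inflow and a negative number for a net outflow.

Goods balance = 1015.3 - 1856.8 = -841.5
Services balance = 116.9
Trade balance (goods + services) = -841.5 + 116.9 = -724.6
Net primary income = 520.8 - 516.0 = 4.8
Net secondary income = -33.4
Current account = -724.6 + 4.8 + (-33.4) = -753.2
Financial account = -(-753.2 + 7.1 + (-28.5)) = 774.6

774.6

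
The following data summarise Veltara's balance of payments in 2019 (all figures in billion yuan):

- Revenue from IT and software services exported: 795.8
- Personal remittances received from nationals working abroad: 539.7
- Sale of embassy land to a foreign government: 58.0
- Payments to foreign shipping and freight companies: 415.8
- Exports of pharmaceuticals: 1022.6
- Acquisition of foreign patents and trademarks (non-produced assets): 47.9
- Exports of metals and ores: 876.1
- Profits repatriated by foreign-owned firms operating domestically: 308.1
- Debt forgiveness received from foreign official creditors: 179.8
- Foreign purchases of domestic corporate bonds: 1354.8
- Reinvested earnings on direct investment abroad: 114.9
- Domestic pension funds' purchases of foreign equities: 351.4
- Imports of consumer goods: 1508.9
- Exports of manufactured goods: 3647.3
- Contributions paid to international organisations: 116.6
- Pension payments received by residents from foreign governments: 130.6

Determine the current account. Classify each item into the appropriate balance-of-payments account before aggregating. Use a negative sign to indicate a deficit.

4777.6

Goods: 1022.6 - 1508.9 + 3647.3 + 876.1 = 4037.1
Services: 795.8 - 415.8 = 380.0
Primary income: 114.9 - 308.1 = -193.2
Secondary income: 539.7 - 116.6 + 130.6 = 553.7
Current account = 4037.1 + 380.0 + (-193.2) + 553.7 = 4777.6
(Excluded from the current account — capital account: sale of embassy land to a foreign government 58.0, acquisition of foreign patents and trademarks (non-produced assets) 47.9, debt forgiveness received from foreign official creditors 179.8; financial account: foreign purchases of domestic corporate bonds 1354.8, domestic pension funds' purchases of foreign equities 351.4.)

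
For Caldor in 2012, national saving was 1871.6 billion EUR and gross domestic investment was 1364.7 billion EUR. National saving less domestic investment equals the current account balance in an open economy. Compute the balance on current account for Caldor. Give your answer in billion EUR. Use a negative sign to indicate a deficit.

506.9

CA = S - I = 1871.6 - 1364.7 = 506.9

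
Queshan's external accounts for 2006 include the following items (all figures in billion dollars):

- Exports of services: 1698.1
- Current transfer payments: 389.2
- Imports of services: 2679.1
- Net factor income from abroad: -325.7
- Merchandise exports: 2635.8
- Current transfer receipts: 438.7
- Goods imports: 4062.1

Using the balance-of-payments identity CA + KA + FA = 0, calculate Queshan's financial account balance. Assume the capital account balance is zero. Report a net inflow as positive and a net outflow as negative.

Goods balance = 2635.8 - 4062.1 = -1426.3
Services balance = 1698.1 - 2679.1 = -981.0
Trade balance (goods + services) = -1426.3 + (-981.0) = -2407.3
Net primary income = -325.7
Net secondary income = 438.7 - 389.2 = 49.5
Current account = -2407.3 + (-325.7) + 49.5 = -2683.5
Financial account = -(-2683.5) = 2683.5

2683.5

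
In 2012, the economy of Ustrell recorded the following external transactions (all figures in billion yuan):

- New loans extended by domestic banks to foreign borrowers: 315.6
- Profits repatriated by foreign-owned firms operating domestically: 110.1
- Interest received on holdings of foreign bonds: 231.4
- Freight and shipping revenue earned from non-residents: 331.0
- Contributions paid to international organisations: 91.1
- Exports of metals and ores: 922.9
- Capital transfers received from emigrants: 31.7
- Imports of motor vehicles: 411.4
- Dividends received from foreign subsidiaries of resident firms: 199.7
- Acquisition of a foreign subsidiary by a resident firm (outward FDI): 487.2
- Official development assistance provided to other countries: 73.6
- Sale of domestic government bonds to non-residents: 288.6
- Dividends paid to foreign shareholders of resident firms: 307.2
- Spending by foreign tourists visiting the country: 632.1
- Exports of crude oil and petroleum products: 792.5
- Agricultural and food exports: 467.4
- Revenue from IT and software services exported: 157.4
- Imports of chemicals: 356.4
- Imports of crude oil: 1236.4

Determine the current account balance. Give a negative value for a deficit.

Goods: 792.5 + 922.9 - 1236.4 - 411.4 - 356.4 + 467.4 = 178.6
Services: 157.4 + 331.0 + 632.1 = 1120.5
Primary income: -307.2 + 231.4 - 110.1 + 199.7 = 13.8
Secondary income: -73.6 - 91.1 = -164.7
Current account = 178.6 + 1120.5 + 13.8 + (-164.7) = 1148.2
(Excluded from the current account — financial account: new loans extended by domestic banks to foreign borrowers 315.6, acquisition of a foreign subsidiary by a resident firm (outward FDI) 487.2, sale of domestic government bonds to non-residents 288.6; capital account: capital transfers received from emigrants 31.7.)

1148.2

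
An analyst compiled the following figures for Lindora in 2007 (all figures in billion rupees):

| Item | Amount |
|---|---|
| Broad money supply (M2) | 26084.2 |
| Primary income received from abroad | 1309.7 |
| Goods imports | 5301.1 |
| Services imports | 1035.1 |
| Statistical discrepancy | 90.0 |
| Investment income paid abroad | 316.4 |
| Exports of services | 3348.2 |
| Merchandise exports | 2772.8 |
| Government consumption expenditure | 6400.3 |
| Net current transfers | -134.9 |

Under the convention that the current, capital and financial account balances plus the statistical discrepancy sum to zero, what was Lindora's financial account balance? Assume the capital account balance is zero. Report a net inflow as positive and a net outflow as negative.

-733.2

Goods balance = 2772.8 - 5301.1 = -2528.3
Services balance = 3348.2 - 1035.1 = 2313.1
Trade balance (goods + services) = -2528.3 + 2313.1 = -215.2
Net primary income = 1309.7 - 316.4 = 993.3
Net secondary income = -134.9
Current account = -215.2 + 993.3 + (-134.9) = 643.2
Financial account = -(643.2 + 90.0) = -733.2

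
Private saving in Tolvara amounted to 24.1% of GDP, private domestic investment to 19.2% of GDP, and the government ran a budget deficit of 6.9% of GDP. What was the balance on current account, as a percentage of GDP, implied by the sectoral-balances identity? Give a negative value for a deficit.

By the sectoral-balances identity, CA = (S_private - I) + (T - G).
Private balance = 24.1 - 19.2 = 4.9
Government balance (T - G) = -6.9
CA = 4.9 + (-6.9) = -2.0

-2.0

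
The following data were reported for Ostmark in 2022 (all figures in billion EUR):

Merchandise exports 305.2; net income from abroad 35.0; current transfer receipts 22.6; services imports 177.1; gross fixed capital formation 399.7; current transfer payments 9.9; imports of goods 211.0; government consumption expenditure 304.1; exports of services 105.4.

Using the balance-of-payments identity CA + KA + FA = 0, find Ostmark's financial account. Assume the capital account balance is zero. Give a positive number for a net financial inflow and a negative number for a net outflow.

Goods balance = 305.2 - 211.0 = 94.2
Services balance = 105.4 - 177.1 = -71.7
Trade balance (goods + services) = 94.2 + (-71.7) = 22.5
Net primary income = 35.0
Net secondary income = 22.6 - 9.9 = 12.7
Current account = 22.5 + 35.0 + 12.7 = 70.2
Financial account = -(70.2) = -70.2

-70.2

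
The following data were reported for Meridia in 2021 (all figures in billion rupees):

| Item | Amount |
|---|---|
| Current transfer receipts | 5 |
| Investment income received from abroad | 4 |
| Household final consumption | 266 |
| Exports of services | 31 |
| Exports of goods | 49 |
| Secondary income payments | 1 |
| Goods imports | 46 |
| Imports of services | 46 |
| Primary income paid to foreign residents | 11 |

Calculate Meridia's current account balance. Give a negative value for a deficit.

-15

Goods balance = 49 - 46 = 3
Services balance = 31 - 46 = -15
Trade balance (goods + services) = 3 + (-15) = -12
Net primary income = 4 - 11 = -7
Net secondary income = 5 - 1 = 4
Current account = -12 + (-7) + 4 = -15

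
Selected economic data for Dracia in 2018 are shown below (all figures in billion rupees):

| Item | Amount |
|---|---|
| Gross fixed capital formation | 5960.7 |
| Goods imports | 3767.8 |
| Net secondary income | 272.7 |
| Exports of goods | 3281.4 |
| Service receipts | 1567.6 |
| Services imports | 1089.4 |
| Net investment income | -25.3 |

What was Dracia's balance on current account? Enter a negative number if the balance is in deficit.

239.2

Goods balance = 3281.4 - 3767.8 = -486.4
Services balance = 1567.6 - 1089.4 = 478.2
Trade balance (goods + services) = -486.4 + 478.2 = -8.2
Net primary income = -25.3
Net secondary income = 272.7
Current account = -8.2 + (-25.3) + 272.7 = 239.2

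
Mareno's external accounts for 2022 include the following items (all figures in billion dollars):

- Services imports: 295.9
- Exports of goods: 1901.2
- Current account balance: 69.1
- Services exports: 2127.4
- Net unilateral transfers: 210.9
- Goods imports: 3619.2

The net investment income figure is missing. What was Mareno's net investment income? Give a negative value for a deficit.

Current account = goods balance + services balance + net primary income + net secondary income
Sum of the known components = 324.4
Net investment income = CA - (known components) = 69.1 - 324.4 = -255.3

-255.3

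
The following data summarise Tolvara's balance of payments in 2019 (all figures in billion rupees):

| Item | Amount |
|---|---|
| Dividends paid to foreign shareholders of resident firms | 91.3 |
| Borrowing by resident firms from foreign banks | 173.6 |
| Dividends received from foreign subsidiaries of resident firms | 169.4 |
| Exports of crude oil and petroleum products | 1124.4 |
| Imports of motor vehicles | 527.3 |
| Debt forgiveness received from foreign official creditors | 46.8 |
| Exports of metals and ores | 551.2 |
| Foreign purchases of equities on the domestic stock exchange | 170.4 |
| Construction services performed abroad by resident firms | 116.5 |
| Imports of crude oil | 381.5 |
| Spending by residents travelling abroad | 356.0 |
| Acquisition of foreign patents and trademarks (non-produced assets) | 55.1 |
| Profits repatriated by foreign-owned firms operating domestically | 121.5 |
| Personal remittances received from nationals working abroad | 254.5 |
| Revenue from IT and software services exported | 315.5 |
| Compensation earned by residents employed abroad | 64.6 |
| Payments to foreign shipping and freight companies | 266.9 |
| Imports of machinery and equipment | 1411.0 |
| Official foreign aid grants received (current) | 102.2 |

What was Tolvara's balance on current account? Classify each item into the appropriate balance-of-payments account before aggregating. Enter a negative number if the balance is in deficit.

Goods: 1124.4 - 381.5 + 551.2 - 1411.0 - 527.3 = -644.2
Services: 116.5 - 266.9 + 315.5 - 356.0 = -190.9
Primary income: -121.5 - 91.3 + 169.4 + 64.6 = 21.2
Secondary income: 102.2 + 254.5 = 356.7
Current account = (-644.2) + (-190.9) + 21.2 + 356.7 = -457.2
(Excluded from the current account — financial account: borrowing by resident firms from foreign banks 173.6, foreign purchases of equities on the domestic stock exchange 170.4; capital account: debt forgiveness received from foreign official creditors 46.8, acquisition of foreign patents and trademarks (non-produced assets) 55.1.)

-457.2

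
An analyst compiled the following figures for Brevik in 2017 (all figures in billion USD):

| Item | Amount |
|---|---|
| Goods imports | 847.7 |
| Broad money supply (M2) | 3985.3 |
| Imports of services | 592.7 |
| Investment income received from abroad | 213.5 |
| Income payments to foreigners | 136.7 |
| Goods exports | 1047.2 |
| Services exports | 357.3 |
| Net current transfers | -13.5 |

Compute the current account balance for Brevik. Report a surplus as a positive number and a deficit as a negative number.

Goods balance = 1047.2 - 847.7 = 199.5
Services balance = 357.3 - 592.7 = -235.4
Trade balance (goods + services) = 199.5 + (-235.4) = -35.9
Net primary income = 213.5 - 136.7 = 76.8
Net secondary income = -13.5
Current account = -35.9 + 76.8 + (-13.5) = 27.4

27.4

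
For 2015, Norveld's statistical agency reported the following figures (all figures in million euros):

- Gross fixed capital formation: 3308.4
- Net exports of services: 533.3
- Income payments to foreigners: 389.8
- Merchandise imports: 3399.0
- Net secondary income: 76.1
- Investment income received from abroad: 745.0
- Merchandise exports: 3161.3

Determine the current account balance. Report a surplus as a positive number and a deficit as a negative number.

726.9

Goods balance = 3161.3 - 3399.0 = -237.7
Services balance = 533.3
Trade balance (goods + services) = -237.7 + 533.3 = 295.6
Net primary income = 745.0 - 389.8 = 355.2
Net secondary income = 76.1
Current account = 295.6 + 355.2 + 76.1 = 726.9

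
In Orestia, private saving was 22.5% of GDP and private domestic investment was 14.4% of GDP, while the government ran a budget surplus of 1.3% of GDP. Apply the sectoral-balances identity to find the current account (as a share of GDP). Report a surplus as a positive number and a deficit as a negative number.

By the sectoral-balances identity, CA = (S_private - I) + (T - G).
Private balance = 22.5 - 14.4 = 8.1
Government balance (T - G) = 1.3
CA = 8.1 + 1.3 = 9.4

9.4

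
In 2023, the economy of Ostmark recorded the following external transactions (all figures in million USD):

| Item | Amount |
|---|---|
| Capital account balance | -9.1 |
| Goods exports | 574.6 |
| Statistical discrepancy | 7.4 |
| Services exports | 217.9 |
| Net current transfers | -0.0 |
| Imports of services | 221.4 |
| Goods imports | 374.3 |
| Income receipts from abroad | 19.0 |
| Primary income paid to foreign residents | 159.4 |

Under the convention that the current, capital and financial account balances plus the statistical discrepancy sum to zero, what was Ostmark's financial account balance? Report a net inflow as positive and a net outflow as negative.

-54.7

Goods balance = 574.6 - 374.3 = 200.3
Services balance = 217.9 - 221.4 = -3.5
Trade balance (goods + services) = 200.3 + (-3.5) = 196.8
Net primary income = 19.0 - 159.4 = -140.4
Net secondary income = -0.0
Current account = 196.8 + (-140.4) + -0.0 = 56.4
Financial account = -(56.4 + (-9.1) + 7.4) = -54.7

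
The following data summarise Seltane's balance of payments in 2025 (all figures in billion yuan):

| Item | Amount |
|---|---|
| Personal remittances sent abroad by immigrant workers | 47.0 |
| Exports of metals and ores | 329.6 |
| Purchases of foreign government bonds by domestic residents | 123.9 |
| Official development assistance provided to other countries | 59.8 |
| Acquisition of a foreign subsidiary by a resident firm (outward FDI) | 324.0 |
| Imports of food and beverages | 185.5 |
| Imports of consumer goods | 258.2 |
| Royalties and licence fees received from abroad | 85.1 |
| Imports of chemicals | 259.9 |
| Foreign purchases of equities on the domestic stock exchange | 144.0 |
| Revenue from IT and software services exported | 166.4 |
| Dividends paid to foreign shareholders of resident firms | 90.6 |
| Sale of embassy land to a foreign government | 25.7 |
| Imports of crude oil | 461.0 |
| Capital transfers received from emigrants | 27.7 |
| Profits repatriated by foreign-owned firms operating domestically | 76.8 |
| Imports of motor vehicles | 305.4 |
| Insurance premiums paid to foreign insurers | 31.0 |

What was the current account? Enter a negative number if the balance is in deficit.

-1194.1

Goods: 329.6 - 258.2 - 305.4 - 259.9 - 461.0 - 185.5 = -1140.4
Services: -31.0 + 85.1 + 166.4 = 220.5
Primary income: -76.8 - 90.6 = -167.4
Secondary income: -47.0 - 59.8 = -106.8
Current account = (-1140.4) + 220.5 + (-167.4) + (-106.8) = -1194.1
(Excluded from the current account — financial account: purchases of foreign government bonds by domestic residents 123.9, acquisition of a foreign subsidiary by a resident firm (outward FDI) 324.0, foreign purchases of equities on the domestic stock exchange 144.0; capital account: sale of embassy land to a foreign government 25.7, capital transfers received from emigrants 27.7.)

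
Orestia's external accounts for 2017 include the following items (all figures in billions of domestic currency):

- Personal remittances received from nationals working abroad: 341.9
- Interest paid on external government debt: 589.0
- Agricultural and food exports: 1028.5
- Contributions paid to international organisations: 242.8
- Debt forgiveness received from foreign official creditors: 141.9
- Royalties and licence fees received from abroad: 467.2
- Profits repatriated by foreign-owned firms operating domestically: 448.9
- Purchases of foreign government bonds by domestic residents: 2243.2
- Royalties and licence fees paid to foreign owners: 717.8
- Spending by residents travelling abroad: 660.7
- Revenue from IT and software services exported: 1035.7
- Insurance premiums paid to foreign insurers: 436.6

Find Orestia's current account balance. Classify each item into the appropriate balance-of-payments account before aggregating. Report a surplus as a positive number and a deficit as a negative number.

-222.5

Goods: 1028.5
Services: 1035.7 - 660.7 - 717.8 - 436.6 + 467.2 = -312.2
Primary income: -589.0 - 448.9 = -1037.9
Secondary income: -242.8 + 341.9 = 99.1
Current account = 1028.5 + (-312.2) + (-1037.9) + 99.1 = -222.5
(Excluded from the current account — capital account: debt forgiveness received from foreign official creditors 141.9; financial account: purchases of foreign government bonds by domestic residents 2243.2.)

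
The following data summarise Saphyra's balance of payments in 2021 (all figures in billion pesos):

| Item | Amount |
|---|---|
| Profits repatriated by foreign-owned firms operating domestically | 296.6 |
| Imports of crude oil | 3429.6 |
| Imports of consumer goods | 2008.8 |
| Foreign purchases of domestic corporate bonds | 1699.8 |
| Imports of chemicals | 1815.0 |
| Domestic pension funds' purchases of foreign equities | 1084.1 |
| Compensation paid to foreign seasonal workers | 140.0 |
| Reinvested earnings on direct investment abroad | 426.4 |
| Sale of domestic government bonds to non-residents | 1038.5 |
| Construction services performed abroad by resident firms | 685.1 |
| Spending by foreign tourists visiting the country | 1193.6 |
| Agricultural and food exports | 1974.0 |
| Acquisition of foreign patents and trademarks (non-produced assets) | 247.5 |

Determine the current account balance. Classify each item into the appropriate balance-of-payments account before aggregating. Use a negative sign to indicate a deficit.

Goods: -3429.6 - 2008.8 - 1815.0 + 1974.0 = -5279.4
Services: 1193.6 + 685.1 = 1878.7
Primary income: 426.4 - 296.6 - 140.0 = -10.2
Current account = (-5279.4) + 1878.7 + (-10.2) = -3410.9
(Excluded from the current account — financial account: foreign purchases of domestic corporate bonds 1699.8, domestic pension funds' purchases of foreign equities 1084.1, sale of domestic government bonds to non-residents 1038.5; capital account: acquisition of foreign patents and trademarks (non-produced assets) 247.5.)

-3410.9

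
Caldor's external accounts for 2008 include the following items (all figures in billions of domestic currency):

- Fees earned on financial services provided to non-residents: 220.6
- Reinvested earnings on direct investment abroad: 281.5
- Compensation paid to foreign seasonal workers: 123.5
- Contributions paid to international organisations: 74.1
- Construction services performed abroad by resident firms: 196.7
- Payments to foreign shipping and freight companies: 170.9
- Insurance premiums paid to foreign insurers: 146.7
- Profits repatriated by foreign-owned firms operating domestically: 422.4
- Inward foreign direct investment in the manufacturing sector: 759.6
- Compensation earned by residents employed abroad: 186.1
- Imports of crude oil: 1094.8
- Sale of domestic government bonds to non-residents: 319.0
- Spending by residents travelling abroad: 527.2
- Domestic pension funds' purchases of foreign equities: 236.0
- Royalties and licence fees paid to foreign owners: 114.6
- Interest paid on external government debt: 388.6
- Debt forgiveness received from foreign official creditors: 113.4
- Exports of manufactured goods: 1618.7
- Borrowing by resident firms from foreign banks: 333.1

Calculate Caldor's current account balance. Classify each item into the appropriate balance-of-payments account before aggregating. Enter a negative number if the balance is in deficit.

-559.2

Goods: -1094.8 + 1618.7 = 523.9
Services: -170.9 + 220.6 - 146.7 + 196.7 - 114.6 - 527.2 = -542.1
Primary income: -388.6 + 281.5 + 186.1 - 422.4 - 123.5 = -466.9
Secondary income: -74.1
Current account = 523.9 + (-542.1) + (-466.9) + (-74.1) = -559.2
(Excluded from the current account — financial account: inward foreign direct investment in the manufacturing sector 759.6, sale of domestic government bonds to non-residents 319.0, domestic pension funds' purchases of foreign equities 236.0, borrowing by resident firms from foreign banks 333.1; capital account: debt forgiveness received from foreign official creditors 113.4.)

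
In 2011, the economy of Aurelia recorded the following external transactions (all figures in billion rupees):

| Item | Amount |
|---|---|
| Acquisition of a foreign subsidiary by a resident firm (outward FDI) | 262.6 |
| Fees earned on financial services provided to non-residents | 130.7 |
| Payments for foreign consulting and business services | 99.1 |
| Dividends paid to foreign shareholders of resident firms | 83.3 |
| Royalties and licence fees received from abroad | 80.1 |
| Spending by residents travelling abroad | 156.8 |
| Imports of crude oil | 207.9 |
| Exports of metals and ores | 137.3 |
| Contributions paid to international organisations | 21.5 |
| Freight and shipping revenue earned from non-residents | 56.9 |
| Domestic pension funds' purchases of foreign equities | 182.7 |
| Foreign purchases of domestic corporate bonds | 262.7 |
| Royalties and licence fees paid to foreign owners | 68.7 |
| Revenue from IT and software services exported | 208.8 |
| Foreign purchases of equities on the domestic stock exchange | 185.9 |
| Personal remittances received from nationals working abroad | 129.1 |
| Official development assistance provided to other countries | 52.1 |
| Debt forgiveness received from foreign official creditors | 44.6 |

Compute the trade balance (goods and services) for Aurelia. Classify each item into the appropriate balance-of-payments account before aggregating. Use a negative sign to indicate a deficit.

Goods: 137.3 - 207.9 = -70.6
Services: -68.7 + 130.7 + 208.8 - 99.1 + 80.1 + 56.9 - 156.8 = 151.9
Trade balance = -70.6 + 151.9 = 81.3
(Excluded from the trade balance — financial account: acquisition of a foreign subsidiary by a resident firm (outward FDI) 262.6, domestic pension funds' purchases of foreign equities 182.7, foreign purchases of domestic corporate bonds 262.7, foreign purchases of equities on the domestic stock exchange 185.9; primary income: dividends paid to foreign shareholders of resident firms 83.3; secondary income: contributions paid to international organisations 21.5, personal remittances received from nationals working abroad 129.1, official development assistance provided to other countries 52.1; capital account: debt forgiveness received from foreign official creditors 44.6.)

81.3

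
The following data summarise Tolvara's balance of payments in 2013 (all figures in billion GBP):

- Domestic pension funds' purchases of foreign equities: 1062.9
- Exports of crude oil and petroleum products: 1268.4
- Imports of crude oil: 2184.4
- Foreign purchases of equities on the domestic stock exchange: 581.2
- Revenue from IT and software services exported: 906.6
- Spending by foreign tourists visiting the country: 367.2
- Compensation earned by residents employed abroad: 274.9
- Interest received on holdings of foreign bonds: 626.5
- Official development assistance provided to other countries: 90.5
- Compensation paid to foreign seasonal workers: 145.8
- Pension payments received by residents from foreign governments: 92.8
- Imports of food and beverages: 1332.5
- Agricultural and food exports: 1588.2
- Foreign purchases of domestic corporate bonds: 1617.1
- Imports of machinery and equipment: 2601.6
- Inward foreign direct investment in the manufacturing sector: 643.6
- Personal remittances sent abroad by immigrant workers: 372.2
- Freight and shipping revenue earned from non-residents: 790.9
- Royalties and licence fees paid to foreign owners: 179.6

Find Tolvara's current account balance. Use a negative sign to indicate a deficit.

-991.1

Goods: -2601.6 - 2184.4 + 1588.2 - 1332.5 + 1268.4 = -3261.9
Services: 790.9 - 179.6 + 367.2 + 906.6 = 1885.1
Primary income: 274.9 + 626.5 - 145.8 = 755.6
Secondary income: -90.5 - 372.2 + 92.8 = -369.9
Current account = (-3261.9) + 1885.1 + 755.6 + (-369.9) = -991.1
(Excluded from the current account — financial account: domestic pension funds' purchases of foreign equities 1062.9, foreign purchases of equities on the domestic stock exchange 581.2, foreign purchases of domestic corporate bonds 1617.1, inward foreign direct investment in the manufacturing sector 643.6.)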